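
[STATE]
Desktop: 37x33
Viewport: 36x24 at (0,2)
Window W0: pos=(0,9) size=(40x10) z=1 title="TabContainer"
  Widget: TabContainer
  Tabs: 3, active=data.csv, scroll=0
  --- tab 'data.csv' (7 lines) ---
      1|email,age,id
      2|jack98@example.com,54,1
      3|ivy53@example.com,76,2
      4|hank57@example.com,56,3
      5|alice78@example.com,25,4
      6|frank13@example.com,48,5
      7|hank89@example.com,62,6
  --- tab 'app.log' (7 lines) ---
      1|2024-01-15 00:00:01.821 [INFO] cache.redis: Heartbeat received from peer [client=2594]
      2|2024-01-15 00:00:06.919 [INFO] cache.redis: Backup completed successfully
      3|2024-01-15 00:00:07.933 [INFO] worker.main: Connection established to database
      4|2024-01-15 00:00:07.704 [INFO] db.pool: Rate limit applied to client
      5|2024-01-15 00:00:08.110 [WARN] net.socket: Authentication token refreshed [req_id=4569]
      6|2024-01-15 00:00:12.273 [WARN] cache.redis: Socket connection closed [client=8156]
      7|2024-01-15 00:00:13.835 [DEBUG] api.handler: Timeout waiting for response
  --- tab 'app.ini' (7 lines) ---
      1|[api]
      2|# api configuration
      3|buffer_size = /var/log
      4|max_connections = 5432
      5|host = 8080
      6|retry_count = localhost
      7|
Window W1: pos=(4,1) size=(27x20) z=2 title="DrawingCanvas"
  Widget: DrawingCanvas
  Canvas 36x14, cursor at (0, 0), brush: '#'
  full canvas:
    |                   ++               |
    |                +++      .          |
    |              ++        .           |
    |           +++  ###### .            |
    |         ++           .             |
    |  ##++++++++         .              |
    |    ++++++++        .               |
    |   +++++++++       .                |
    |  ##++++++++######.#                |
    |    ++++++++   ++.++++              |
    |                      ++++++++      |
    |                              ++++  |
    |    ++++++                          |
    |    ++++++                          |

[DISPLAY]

    ┃ DrawingCanvas           ┃     
    ┠─────────────────────────┨     
    ┃+                  ++    ┃     
    ┃                +++      ┃     
    ┃              ++        .┃     
    ┃           +++  ###### . ┃     
    ┃         ++           .  ┃     
┏━━━┃  ##++++++++         .   ┃━━━━━
┃ Ta┃    ++++++++        .    ┃     
┠───┃   +++++++++       .     ┃─────
┃[da┃  ##++++++++######.#     ┃     
┃───┃    ++++++++   ++.++++   ┃─────
┃ema┃                      +++┃     
┃jac┃                         ┃     
┃ivy┃    ++++++               ┃     
┃han┃    ++++++               ┃     
┗━━━┃                         ┃━━━━━
    ┃                         ┃     
    ┗━━━━━━━━━━━━━━━━━━━━━━━━━┛     
                                    
                                    
                                    
                                    
                                    


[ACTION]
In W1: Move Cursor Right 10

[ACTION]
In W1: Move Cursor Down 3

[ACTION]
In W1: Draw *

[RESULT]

    ┃ DrawingCanvas           ┃     
    ┠─────────────────────────┨     
    ┃                   ++    ┃     
    ┃                +++      ┃     
    ┃              ++        .┃     
    ┃          *+++  ###### . ┃     
    ┃         ++           .  ┃     
┏━━━┃  ##++++++++         .   ┃━━━━━
┃ Ta┃    ++++++++        .    ┃     
┠───┃   +++++++++       .     ┃─────
┃[da┃  ##++++++++######.#     ┃     
┃───┃    ++++++++   ++.++++   ┃─────
┃ema┃                      +++┃     
┃jac┃                         ┃     
┃ivy┃    ++++++               ┃     
┃han┃    ++++++               ┃     
┗━━━┃                         ┃━━━━━
    ┃                         ┃     
    ┗━━━━━━━━━━━━━━━━━━━━━━━━━┛     
                                    
                                    
                                    
                                    
                                    


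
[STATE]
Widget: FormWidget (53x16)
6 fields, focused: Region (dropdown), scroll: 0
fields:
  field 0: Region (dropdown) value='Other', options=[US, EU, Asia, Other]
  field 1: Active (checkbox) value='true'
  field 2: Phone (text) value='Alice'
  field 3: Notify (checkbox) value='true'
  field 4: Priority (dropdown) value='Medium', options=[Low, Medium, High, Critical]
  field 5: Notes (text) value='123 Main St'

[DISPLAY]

> Region:     [Other                               ▼]
  Active:     [x]                                    
  Phone:      [Alice                                ]
  Notify:     [x]                                    
  Priority:   [Medium                              ▼]
  Notes:      [123 Main St                          ]
                                                     
                                                     
                                                     
                                                     
                                                     
                                                     
                                                     
                                                     
                                                     
                                                     


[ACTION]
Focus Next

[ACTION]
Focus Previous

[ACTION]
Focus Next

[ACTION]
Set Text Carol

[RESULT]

  Region:     [Other                               ▼]
> Active:     [x]                                    
  Phone:      [Alice                                ]
  Notify:     [x]                                    
  Priority:   [Medium                              ▼]
  Notes:      [123 Main St                          ]
                                                     
                                                     
                                                     
                                                     
                                                     
                                                     
                                                     
                                                     
                                                     
                                                     


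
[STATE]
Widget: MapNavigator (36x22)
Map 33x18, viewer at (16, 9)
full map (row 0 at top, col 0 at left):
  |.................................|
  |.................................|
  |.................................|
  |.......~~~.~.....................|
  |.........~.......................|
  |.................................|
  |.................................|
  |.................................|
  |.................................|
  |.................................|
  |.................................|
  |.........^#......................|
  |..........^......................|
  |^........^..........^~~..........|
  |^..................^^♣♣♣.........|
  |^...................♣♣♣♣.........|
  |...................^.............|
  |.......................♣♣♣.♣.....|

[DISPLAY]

                                    
                                    
  ................................. 
  ................................. 
  ................................. 
  .......~~~.~..................... 
  .........~....................... 
  ................................. 
  ................................. 
  ................................. 
  ................................. 
  ................@................ 
  ................................. 
  .........^#...................... 
  ..........^...................... 
  ^........^..........^~~.......... 
  ^..................^^♣♣♣......... 
  ^...................♣♣♣♣......... 
  ...................^............. 
  .......................♣♣♣.♣..... 
                                    
                                    


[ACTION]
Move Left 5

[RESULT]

                                    
                                    
       .............................
       .............................
       .............................
       .......~~~.~.................
       .........~...................
       .............................
       .............................
       .............................
       .............................
       ...........@.................
       .............................
       .........^#..................
       ..........^..................
       ^........^..........^~~......
       ^..................^^♣♣♣.....
       ^...................♣♣♣♣.....
       ...................^.........
       .......................♣♣♣.♣.
                                    
                                    


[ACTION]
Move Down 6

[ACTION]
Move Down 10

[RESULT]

       .............................
       .............................
       .............................
       .............................
       .............................
       .........^#..................
       ..........^..................
       ^........^..........^~~......
       ^..................^^♣♣♣.....
       ^...................♣♣♣♣.....
       ...................^.........
       ...........@...........♣♣♣.♣.
                                    
                                    
                                    
                                    
                                    
                                    
                                    
                                    
                                    
                                    


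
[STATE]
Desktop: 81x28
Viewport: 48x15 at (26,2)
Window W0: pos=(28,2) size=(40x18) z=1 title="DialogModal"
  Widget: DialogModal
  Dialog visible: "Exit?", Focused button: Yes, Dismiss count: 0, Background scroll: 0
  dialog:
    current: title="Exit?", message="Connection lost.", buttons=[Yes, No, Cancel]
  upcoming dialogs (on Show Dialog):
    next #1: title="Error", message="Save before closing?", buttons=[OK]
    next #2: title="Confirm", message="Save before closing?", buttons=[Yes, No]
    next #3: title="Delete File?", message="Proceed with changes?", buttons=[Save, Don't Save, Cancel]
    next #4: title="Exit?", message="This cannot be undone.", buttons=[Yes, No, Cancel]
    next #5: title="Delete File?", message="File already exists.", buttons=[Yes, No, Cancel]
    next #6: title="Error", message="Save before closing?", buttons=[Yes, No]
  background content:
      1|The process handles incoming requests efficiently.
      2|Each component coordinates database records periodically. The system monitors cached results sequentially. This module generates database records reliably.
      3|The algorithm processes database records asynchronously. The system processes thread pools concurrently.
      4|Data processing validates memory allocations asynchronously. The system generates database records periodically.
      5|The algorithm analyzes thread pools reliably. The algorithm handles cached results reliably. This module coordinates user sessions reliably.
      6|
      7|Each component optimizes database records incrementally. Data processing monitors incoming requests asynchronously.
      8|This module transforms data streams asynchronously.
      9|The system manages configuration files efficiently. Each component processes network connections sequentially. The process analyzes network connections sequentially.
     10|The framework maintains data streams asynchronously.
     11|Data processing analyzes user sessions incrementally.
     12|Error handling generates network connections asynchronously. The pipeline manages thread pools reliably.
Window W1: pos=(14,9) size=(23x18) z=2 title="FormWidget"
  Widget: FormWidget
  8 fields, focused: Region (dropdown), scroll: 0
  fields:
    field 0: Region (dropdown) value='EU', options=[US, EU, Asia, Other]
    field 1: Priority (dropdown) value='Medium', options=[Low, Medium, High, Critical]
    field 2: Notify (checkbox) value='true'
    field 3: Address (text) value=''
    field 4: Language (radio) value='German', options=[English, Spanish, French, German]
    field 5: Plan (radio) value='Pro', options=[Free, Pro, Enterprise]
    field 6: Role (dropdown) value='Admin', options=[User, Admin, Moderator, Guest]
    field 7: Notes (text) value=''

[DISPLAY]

  ┏━━━━━━━━━━━━━━━━━━━━━━━━━━━━━━━━━━━━━━┓      
  ┃ DialogModal                          ┃      
  ┠──────────────────────────────────────┨      
  ┃The process handles incoming requests ┃      
  ┃Each component coordinates database re┃      
  ┃The algorithm processes database recor┃      
  ┃Data processing validates memory alloc┃      
━━━━━━━━━━┓─────────────────────┐pools re┃      
          ┃        Exit?        │        ┃      
──────────┨   Connection lost.  │ase reco┃      
   [EU  ▼]┃ [Yes]  No   Cancel  │reams as┃      
   [Medi▼]┃─────────────────────┘on files┃      
   [x]    ┃ework maintains data streams a┃      
   [     ]┃cessing analyzes user sessions┃      
   ( ) Eng┃ndling generates network conne┃      


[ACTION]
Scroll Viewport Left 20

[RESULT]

                      ┏━━━━━━━━━━━━━━━━━━━━━━━━━
                      ┃ DialogModal             
                      ┠─────────────────────────
                      ┃The process handles incom
                      ┃Each component coordinate
                      ┃The algorithm processes d
                      ┃Data processing validates
        ┏━━━━━━━━━━━━━━━━━━━━━┓─────────────────
        ┃ FormWidget          ┃        Exit?    
        ┠─────────────────────┨   Connection los
        ┃> Region:     [EU  ▼]┃ [Yes]  No   Canc
        ┃  Priority:   [Medi▼]┃─────────────────
        ┃  Notify:     [x]    ┃ework maintains d
        ┃  Address:    [     ]┃cessing analyzes 
        ┃  Language:   ( ) Eng┃ndling generates 


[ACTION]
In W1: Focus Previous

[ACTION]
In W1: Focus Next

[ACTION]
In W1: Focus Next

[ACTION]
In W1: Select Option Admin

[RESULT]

                      ┏━━━━━━━━━━━━━━━━━━━━━━━━━
                      ┃ DialogModal             
                      ┠─────────────────────────
                      ┃The process handles incom
                      ┃Each component coordinate
                      ┃The algorithm processes d
                      ┃Data processing validates
        ┏━━━━━━━━━━━━━━━━━━━━━┓─────────────────
        ┃ FormWidget          ┃        Exit?    
        ┠─────────────────────┨   Connection los
        ┃  Region:     [EU  ▼]┃ [Yes]  No   Canc
        ┃> Priority:   [Medi▼]┃─────────────────
        ┃  Notify:     [x]    ┃ework maintains d
        ┃  Address:    [     ]┃cessing analyzes 
        ┃  Language:   ( ) Eng┃ndling generates 


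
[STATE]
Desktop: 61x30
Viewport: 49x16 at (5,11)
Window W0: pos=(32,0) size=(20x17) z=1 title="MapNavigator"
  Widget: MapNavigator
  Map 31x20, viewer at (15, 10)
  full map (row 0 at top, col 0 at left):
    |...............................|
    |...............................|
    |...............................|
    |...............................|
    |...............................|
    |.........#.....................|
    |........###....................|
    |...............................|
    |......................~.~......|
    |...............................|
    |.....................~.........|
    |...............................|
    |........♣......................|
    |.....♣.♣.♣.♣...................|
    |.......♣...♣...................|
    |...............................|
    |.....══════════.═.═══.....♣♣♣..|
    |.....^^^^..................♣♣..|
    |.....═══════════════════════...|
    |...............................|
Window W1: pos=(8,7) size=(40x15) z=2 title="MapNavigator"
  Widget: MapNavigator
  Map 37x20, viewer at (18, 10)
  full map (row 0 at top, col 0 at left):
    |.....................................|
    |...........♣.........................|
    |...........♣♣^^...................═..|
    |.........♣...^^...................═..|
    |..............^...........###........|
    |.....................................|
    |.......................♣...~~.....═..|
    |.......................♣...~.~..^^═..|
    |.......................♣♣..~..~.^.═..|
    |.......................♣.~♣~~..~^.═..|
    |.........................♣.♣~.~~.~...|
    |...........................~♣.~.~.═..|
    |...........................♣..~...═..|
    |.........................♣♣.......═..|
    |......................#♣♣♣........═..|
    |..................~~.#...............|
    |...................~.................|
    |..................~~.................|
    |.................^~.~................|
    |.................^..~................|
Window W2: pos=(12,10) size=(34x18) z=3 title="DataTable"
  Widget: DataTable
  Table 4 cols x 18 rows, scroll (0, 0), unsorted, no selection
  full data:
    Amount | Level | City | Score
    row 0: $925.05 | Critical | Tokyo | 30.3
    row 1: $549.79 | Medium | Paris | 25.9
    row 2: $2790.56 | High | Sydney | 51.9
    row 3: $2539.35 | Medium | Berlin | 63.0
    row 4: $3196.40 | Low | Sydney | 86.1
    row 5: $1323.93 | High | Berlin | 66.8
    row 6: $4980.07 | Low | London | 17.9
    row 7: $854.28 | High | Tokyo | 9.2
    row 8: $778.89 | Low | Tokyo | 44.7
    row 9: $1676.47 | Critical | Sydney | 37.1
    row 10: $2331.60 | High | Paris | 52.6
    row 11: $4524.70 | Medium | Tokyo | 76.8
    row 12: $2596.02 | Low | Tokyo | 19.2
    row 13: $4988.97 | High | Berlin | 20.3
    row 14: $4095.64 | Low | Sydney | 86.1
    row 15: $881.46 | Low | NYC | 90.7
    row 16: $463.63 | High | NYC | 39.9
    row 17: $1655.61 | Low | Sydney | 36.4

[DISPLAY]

   ┃ ..┃ DataTable                      ┃.┃...┃  
   ┃ ..┠────────────────────────────────┨.┃...┃  
   ┃ ..┃Amount  │Level   │City  │Score  ┃.┃...┃  
   ┃ ..┃────────┼────────┼──────┼─────  ┃.┃...┃  
   ┃ ..┃$925.05 │Critical│Tokyo │30.3   ┃.┃...┃  
   ┃ ..┃$549.79 │Medium  │Paris │25.9   ┃.┃━━━┛  
   ┃ ..┃$2790.56│High    │Sydney│51.9   ┃.┃      
   ┃ ..┃$2539.35│Medium  │Berlin│63.0   ┃.┃      
   ┃ ..┃$3196.40│Low     │Sydney│86.1   ┃.┃      
   ┃ ..┃$1323.93│High    │Berlin│66.8   ┃.┃      
   ┗━━━┃$4980.07│Low     │London│17.9   ┃━┛      
       ┃$854.28 │High    │Tokyo │9.2    ┃        
       ┃$778.89 │Low     │Tokyo │44.7   ┃        
       ┃$1676.47│Critical│Sydney│37.1   ┃        
       ┃$2331.60│High    │Paris │52.6   ┃        
       ┃$4524.70│Medium  │Tokyo │76.8   ┃        


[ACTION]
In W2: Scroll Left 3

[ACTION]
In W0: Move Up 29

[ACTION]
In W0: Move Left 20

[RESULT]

   ┃ ..┃ DataTable                      ┃.┃...┃  
   ┃ ..┠────────────────────────────────┨.┃...┃  
   ┃ ..┃Amount  │Level   │City  │Score  ┃.┃...┃  
   ┃ ..┃────────┼────────┼──────┼─────  ┃.┃...┃  
   ┃ ..┃$925.05 │Critical│Tokyo │30.3   ┃.┃..#┃  
   ┃ ..┃$549.79 │Medium  │Paris │25.9   ┃.┃━━━┛  
   ┃ ..┃$2790.56│High    │Sydney│51.9   ┃.┃      
   ┃ ..┃$2539.35│Medium  │Berlin│63.0   ┃.┃      
   ┃ ..┃$3196.40│Low     │Sydney│86.1   ┃.┃      
   ┃ ..┃$1323.93│High    │Berlin│66.8   ┃.┃      
   ┗━━━┃$4980.07│Low     │London│17.9   ┃━┛      
       ┃$854.28 │High    │Tokyo │9.2    ┃        
       ┃$778.89 │Low     │Tokyo │44.7   ┃        
       ┃$1676.47│Critical│Sydney│37.1   ┃        
       ┃$2331.60│High    │Paris │52.6   ┃        
       ┃$4524.70│Medium  │Tokyo │76.8   ┃        


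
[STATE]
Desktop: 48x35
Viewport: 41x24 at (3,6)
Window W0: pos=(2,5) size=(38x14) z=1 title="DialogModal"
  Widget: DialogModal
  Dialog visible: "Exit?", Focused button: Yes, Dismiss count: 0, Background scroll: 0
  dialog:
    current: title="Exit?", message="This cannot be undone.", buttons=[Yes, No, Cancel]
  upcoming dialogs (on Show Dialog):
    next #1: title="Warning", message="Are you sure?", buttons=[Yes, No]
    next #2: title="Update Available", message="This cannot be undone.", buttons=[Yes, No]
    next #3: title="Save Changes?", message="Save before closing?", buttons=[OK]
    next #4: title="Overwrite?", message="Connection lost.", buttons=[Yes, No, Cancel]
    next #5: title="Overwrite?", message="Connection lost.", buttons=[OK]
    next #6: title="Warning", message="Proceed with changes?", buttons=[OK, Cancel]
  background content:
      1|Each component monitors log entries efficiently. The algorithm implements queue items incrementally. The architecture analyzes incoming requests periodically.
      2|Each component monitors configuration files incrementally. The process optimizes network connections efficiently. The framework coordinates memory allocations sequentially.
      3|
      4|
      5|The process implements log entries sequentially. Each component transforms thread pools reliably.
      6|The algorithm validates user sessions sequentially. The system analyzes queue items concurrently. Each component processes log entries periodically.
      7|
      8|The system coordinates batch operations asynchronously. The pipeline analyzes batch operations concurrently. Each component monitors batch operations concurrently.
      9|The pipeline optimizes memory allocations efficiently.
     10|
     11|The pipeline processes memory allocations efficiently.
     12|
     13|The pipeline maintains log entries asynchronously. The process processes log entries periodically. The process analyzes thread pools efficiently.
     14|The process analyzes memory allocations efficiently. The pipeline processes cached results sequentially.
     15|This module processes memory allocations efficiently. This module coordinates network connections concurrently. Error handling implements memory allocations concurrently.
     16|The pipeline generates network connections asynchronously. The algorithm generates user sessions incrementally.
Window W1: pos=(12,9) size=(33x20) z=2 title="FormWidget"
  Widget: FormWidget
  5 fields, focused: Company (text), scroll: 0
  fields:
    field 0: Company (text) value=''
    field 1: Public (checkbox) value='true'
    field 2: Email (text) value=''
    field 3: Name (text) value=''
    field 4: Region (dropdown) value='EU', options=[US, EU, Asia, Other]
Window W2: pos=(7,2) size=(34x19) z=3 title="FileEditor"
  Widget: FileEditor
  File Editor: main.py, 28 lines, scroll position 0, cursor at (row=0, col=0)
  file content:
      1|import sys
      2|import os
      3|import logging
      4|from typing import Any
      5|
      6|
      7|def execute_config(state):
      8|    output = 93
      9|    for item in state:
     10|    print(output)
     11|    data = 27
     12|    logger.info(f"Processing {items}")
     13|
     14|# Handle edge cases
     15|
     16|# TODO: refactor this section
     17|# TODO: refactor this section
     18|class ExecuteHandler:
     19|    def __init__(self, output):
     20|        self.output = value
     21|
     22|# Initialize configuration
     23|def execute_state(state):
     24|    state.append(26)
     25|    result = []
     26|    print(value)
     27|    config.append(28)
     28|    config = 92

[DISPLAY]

 Dia┃import os                      █┃   
────┃import logging                 ░┃   
Each┃from typing import Any         ░┃   
Each┃                               ░┃━━━
    ┃                               ░┃   
    ┃def execute_config(state):     ░┃───
The ┃    output = 93                ░┃  ]
The ┃    for item in state:         ░┃   
    ┃    print(output)              ░┃  ]
The ┃    data = 27                  ░┃  ]
The ┃    logger.info(f"Processing {i░┃ ▼]
    ┃                               ░┃   
━━━━┃# Handle edge cases            ░┃   
    ┃                               ▼┃   
    ┗━━━━━━━━━━━━━━━━━━━━━━━━━━━━━━━━┛   
         ┃                               
         ┃                               
         ┃                               
         ┃                               
         ┃                               
         ┃                               
         ┃                               
         ┗━━━━━━━━━━━━━━━━━━━━━━━━━━━━━━━
                                         


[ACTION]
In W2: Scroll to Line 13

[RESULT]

 Dia┃# Handle edge cases            ░┃   
────┃                               ░┃   
Each┃# TODO: refactor this section  ░┃   
Each┃# TODO: refactor this section  ░┃━━━
    ┃class ExecuteHandler:          ░┃   
    ┃    def __init__(self, output):░┃───
The ┃        self.output = value    ░┃  ]
The ┃                               ░┃   
    ┃# Initialize configuration     ░┃  ]
The ┃def execute_state(state):      ░┃  ]
The ┃    state.append(26)           ░┃ ▼]
    ┃    result = []                ░┃   
━━━━┃    print(value)               █┃   
    ┃    config.append(28)          ▼┃   
    ┗━━━━━━━━━━━━━━━━━━━━━━━━━━━━━━━━┛   
         ┃                               
         ┃                               
         ┃                               
         ┃                               
         ┃                               
         ┃                               
         ┃                               
         ┗━━━━━━━━━━━━━━━━━━━━━━━━━━━━━━━
                                         


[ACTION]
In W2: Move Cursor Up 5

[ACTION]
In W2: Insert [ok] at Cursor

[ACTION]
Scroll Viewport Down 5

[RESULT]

    ┃    def __init__(self, output):░┃───
The ┃        self.output = value    ░┃  ]
The ┃                               ░┃   
    ┃# Initialize configuration     ░┃  ]
The ┃def execute_state(state):      ░┃  ]
The ┃    state.append(26)           ░┃ ▼]
    ┃    result = []                ░┃   
━━━━┃    print(value)               █┃   
    ┃    config.append(28)          ▼┃   
    ┗━━━━━━━━━━━━━━━━━━━━━━━━━━━━━━━━┛   
         ┃                               
         ┃                               
         ┃                               
         ┃                               
         ┃                               
         ┃                               
         ┃                               
         ┗━━━━━━━━━━━━━━━━━━━━━━━━━━━━━━━
                                         
                                         
                                         
                                         
                                         
                                         


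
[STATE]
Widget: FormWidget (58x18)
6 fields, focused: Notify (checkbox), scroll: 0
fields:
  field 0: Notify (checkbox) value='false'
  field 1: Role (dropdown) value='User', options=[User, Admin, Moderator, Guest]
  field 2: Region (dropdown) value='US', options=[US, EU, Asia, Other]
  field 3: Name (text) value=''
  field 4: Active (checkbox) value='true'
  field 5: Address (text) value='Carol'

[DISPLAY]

> Notify:     [ ]                                         
  Role:       [User                                     ▼]
  Region:     [US                                       ▼]
  Name:       [                                          ]
  Active:     [x]                                         
  Address:    [Carol                                     ]
                                                          
                                                          
                                                          
                                                          
                                                          
                                                          
                                                          
                                                          
                                                          
                                                          
                                                          
                                                          


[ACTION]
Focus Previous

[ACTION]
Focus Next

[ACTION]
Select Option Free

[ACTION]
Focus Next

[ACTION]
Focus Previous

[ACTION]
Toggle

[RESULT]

> Notify:     [x]                                         
  Role:       [User                                     ▼]
  Region:     [US                                       ▼]
  Name:       [                                          ]
  Active:     [x]                                         
  Address:    [Carol                                     ]
                                                          
                                                          
                                                          
                                                          
                                                          
                                                          
                                                          
                                                          
                                                          
                                                          
                                                          
                                                          


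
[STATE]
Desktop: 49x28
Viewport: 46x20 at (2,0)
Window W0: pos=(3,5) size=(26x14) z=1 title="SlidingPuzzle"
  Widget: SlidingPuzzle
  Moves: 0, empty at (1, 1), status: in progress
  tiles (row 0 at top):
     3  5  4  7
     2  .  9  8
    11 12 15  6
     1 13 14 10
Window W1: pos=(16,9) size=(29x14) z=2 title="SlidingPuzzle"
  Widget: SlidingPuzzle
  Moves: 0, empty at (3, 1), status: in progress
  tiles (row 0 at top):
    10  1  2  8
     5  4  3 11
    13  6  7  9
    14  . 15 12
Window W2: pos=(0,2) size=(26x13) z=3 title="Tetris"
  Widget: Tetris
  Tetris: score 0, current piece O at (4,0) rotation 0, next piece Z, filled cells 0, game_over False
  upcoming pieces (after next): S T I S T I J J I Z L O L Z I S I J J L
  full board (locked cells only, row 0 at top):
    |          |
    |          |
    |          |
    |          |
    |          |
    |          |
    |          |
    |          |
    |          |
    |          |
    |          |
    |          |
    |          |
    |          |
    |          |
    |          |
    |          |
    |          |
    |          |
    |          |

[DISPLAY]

                                              
                                              
━━━━━━━━━━━━━━━━━━━━━━━┓                      
Tetris                 ┃                      
───────────────────────┨                      
         │Next:        ┃━━┓                   
         │▓▓           ┃  ┃                   
         │ ▓▓          ┃──┨                   
         │             ┃  ┃                   
         │             ┃━━━━━━━━━━━━━━━━━━┓   
         │             ┃uzzle             ┃   
         │Score:       ┃──────────────────┨   
         │0            ┃─┬────┬────┐      ┃   
         │             ┃ │  2 │  8 │      ┃   
━━━━━━━━━━━━━━━━━━━━━━━┛─┼────┼────┤      ┃   
 ┃│  1 │ 13 │ ┃│  5 │  4 │  3 │ 11 │      ┃   
 ┃└────┴────┴─┃├────┼────┼────┼────┤      ┃   
 ┃Moves: 0    ┃│ 13 │  6 │  7 │  9 │      ┃   
 ┗━━━━━━━━━━━━┃├────┼────┼────┼────┤      ┃   
              ┃│ 14 │    │ 15 │ 12 │      ┃   


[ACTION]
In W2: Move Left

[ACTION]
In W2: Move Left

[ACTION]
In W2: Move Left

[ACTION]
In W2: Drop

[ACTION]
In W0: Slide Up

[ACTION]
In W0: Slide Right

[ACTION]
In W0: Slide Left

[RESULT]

                                              
                                              
━━━━━━━━━━━━━━━━━━━━━━━┓                      
Tetris                 ┃                      
───────────────────────┨                      
         │Next:        ┃━━┓                   
         │▓▓           ┃  ┃                   
         │ ▓▓          ┃──┨                   
         │             ┃  ┃                   
         │             ┃━━━━━━━━━━━━━━━━━━┓   
         │             ┃uzzle             ┃   
         │Score:       ┃──────────────────┨   
         │0            ┃─┬────┬────┐      ┃   
         │             ┃ │  2 │  8 │      ┃   
━━━━━━━━━━━━━━━━━━━━━━━┛─┼────┼────┤      ┃   
 ┃│  1 │ 13 │ ┃│  5 │  4 │  3 │ 11 │      ┃   
 ┃└────┴────┴─┃├────┼────┼────┼────┤      ┃   
 ┃Moves: 3    ┃│ 13 │  6 │  7 │  9 │      ┃   
 ┗━━━━━━━━━━━━┃├────┼────┼────┼────┤      ┃   
              ┃│ 14 │    │ 15 │ 12 │      ┃   


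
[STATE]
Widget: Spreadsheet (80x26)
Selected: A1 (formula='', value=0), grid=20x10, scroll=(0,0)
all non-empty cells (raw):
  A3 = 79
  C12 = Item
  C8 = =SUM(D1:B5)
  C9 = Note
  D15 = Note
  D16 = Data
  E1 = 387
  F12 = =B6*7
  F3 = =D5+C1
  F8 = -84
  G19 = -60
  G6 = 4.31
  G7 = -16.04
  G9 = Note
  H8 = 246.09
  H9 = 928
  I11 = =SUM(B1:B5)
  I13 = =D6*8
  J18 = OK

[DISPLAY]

A1:                                                                             
       A       B       C       D       E       F       G       H       I       J
--------------------------------------------------------------------------------
  1      [0]       0       0       0     387       0       0       0       0    
  2        0       0       0       0       0       0       0       0       0    
  3       79       0       0       0       0       0       0       0       0    
  4        0       0       0       0       0       0       0       0       0    
  5        0       0       0       0       0       0       0       0       0    
  6        0       0       0       0       0       0    4.31       0       0    
  7        0       0       0       0       0       0  -16.04       0       0    
  8        0       0       0       0       0     -84       0  246.09       0    
  9        0       0Note           0       0       0Note         928       0    
 10        0       0       0       0       0       0       0       0       0    
 11        0       0       0       0       0       0       0       0       0    
 12        0       0Item           0       0       0       0       0       0    
 13        0       0       0       0       0       0       0       0       0    
 14        0       0       0       0       0       0       0       0       0    
 15        0       0       0Note           0       0       0       0       0    
 16        0       0       0Data           0       0       0       0       0    
 17        0       0       0       0       0       0       0       0       0    
 18        0       0       0       0       0       0       0       0       0OK  
 19        0       0       0       0       0       0     -60       0       0    
 20        0       0       0       0       0       0       0       0       0    
                                                                                
                                                                                
                                                                                


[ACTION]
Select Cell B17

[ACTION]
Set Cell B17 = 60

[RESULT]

B17: 60                                                                         
       A       B       C       D       E       F       G       H       I       J
--------------------------------------------------------------------------------
  1        0       0       0       0     387       0       0       0       0    
  2        0       0       0       0       0       0       0       0       0    
  3       79       0       0       0       0       0       0       0       0    
  4        0       0       0       0       0       0       0       0       0    
  5        0       0       0       0       0       0       0       0       0    
  6        0       0       0       0       0       0    4.31       0       0    
  7        0       0       0       0       0       0  -16.04       0       0    
  8        0       0       0       0       0     -84       0  246.09       0    
  9        0       0Note           0       0       0Note         928       0    
 10        0       0       0       0       0       0       0       0       0    
 11        0       0       0       0       0       0       0       0       0    
 12        0       0Item           0       0       0       0       0       0    
 13        0       0       0       0       0       0       0       0       0    
 14        0       0       0       0       0       0       0       0       0    
 15        0       0       0Note           0       0       0       0       0    
 16        0       0       0Data           0       0       0       0       0    
 17        0    [60]       0       0       0       0       0       0       0    
 18        0       0       0       0       0       0       0       0       0OK  
 19        0       0       0       0       0       0     -60       0       0    
 20        0       0       0       0       0       0       0       0       0    
                                                                                
                                                                                
                                                                                


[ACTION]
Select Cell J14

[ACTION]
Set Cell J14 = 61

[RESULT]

J14: 61                                                                         
       A       B       C       D       E       F       G       H       I       J
--------------------------------------------------------------------------------
  1        0       0       0       0     387       0       0       0       0    
  2        0       0       0       0       0       0       0       0       0    
  3       79       0       0       0       0       0       0       0       0    
  4        0       0       0       0       0       0       0       0       0    
  5        0       0       0       0       0       0       0       0       0    
  6        0       0       0       0       0       0    4.31       0       0    
  7        0       0       0       0       0       0  -16.04       0       0    
  8        0       0       0       0       0     -84       0  246.09       0    
  9        0       0Note           0       0       0Note         928       0    
 10        0       0       0       0       0       0       0       0       0    
 11        0       0       0       0       0       0       0       0       0    
 12        0       0Item           0       0       0       0       0       0    
 13        0       0       0       0       0       0       0       0       0    
 14        0       0       0       0       0       0       0       0       0    
 15        0       0       0Note           0       0       0       0       0    
 16        0       0       0Data           0       0       0       0       0    
 17        0      60       0       0       0       0       0       0       0    
 18        0       0       0       0       0       0       0       0       0OK  
 19        0       0       0       0       0       0     -60       0       0    
 20        0       0       0       0       0       0       0       0       0    
                                                                                
                                                                                
                                                                                
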